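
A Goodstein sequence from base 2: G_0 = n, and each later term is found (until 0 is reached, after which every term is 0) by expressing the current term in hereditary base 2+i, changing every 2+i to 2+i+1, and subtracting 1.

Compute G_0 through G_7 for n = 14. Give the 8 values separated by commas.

14, 110, 1281, 18750, 326591, 5862840, 134404971, 3487116548

14 —HB2→ 2^(2 + 1) + 2^2 + 2 —bump→ 3^(3 + 1) + 3^3 + 3 = 111 —(−1)→ 110
110 —HB3→ 3^(3 + 1) + 3^3 + 2 —bump→ 4^(4 + 1) + 4^4 + 2 = 1282 —(−1)→ 1281
1281 —HB4→ 4^(4 + 1) + 4^4 + 1 —bump→ 5^(5 + 1) + 5^5 + 1 = 18751 —(−1)→ 18750
18750 —HB5→ 5^(5 + 1) + 5^5 —bump→ 6^(6 + 1) + 6^6 = 326592 —(−1)→ 326591
326591 —HB6→ 6^(6 + 1) + 5·6^5 + 5·6^4 + 5·6^3 + 5·6^2 + 5·6 + 5 —bump→ 7^(7 + 1) + 5·7^5 + 5·7^4 + 5·7^3 + 5·7^2 + 5·7 + 5 = 5862841 —(−1)→ 5862840
5862840 —HB7→ 7^(7 + 1) + 5·7^5 + 5·7^4 + 5·7^3 + 5·7^2 + 5·7 + 4 —bump→ 8^(8 + 1) + 5·8^5 + 5·8^4 + 5·8^3 + 5·8^2 + 5·8 + 4 = 134404972 —(−1)→ 134404971
134404971 —HB8→ 8^(8 + 1) + 5·8^5 + 5·8^4 + 5·8^3 + 5·8^2 + 5·8 + 3 —bump→ 9^(9 + 1) + 5·9^5 + 5·9^4 + 5·9^3 + 5·9^2 + 5·9 + 3 = 3487116549 —(−1)→ 3487116548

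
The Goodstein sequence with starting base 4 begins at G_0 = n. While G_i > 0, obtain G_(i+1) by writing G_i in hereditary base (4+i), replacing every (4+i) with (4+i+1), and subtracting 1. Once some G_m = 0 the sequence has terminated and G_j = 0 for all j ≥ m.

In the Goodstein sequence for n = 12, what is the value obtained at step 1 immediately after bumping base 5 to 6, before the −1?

step 0: 12 = 3·4; sub 5 for 4: 3·5; = 15; G_1 = 15−1 = 14
step 1: 14 = 2·5 + 4; sub 6 for 5: 2·6 + 4; = 16; G_2 = 16−1 = 15

16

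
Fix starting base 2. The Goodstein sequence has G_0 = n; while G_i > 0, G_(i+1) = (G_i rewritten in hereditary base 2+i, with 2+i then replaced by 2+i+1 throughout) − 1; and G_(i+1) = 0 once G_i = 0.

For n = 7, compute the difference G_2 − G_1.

229

[0] 7 ≡ 2^2 + 2 + 1 (base 2). Lift 3: 31. −1: 30.
[1] 30 ≡ 3^3 + 3 (base 3). Lift 4: 260. −1: 259.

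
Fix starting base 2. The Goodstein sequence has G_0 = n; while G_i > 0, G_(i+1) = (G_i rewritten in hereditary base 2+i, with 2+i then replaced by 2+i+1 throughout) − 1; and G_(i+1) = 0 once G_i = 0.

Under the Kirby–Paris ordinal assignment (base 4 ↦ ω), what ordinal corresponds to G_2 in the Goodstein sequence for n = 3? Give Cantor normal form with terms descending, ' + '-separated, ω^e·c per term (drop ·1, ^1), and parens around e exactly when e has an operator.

3

step 0: 3 = 2 + 1; sub 3 for 2: 3 + 1; = 4; G_1 = 4−1 = 3
step 1: 3 = 3; sub 4 for 3: 4; = 4; G_2 = 4−1 = 3
step 2: 3 = 3; sub 5 for 4: 3; = 3; G_3 = 3−1 = 2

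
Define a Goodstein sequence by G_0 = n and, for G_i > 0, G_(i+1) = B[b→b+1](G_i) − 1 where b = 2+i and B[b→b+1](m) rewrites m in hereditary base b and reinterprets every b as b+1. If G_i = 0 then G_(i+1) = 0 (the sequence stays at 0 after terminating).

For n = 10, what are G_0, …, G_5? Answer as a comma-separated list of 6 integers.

10, 83, 1025, 15625, 279935, 4215754

i=0: 10 = 2^(2 + 1) + 2 (b=2); 2→3: 3^(3 + 1) + 3 = 84; 84−1 = 83
i=1: 83 = 3^(3 + 1) + 2 (b=3); 3→4: 4^(4 + 1) + 2 = 1026; 1026−1 = 1025
i=2: 1025 = 4^(4 + 1) + 1 (b=4); 4→5: 5^(5 + 1) + 1 = 15626; 15626−1 = 15625
i=3: 15625 = 5^(5 + 1) (b=5); 5→6: 6^(6 + 1) = 279936; 279936−1 = 279935
i=4: 279935 = 5·6^6 + 5·6^5 + 5·6^4 + 5·6^3 + 5·6^2 + 5·6 + 5 (b=6); 6→7: 5·7^7 + 5·7^5 + 5·7^4 + 5·7^3 + 5·7^2 + 5·7 + 5 = 4215755; 4215755−1 = 4215754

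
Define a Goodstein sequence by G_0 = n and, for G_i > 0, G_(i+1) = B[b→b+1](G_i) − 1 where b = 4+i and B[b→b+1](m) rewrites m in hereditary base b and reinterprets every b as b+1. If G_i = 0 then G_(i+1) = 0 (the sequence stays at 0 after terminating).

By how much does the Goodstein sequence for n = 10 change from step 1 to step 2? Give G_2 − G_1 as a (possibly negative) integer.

step 0: 10 = 2·4 + 2; sub 5 for 4: 2·5 + 2; = 12; G_1 = 12−1 = 11
step 1: 11 = 2·5 + 1; sub 6 for 5: 2·6 + 1; = 13; G_2 = 13−1 = 12

1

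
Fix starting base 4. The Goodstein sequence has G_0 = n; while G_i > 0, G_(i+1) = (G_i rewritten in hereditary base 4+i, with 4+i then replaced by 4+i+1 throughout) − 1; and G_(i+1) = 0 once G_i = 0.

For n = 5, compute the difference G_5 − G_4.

-1

[0] 5 ≡ 4 + 1 (base 4). Lift 5: 6. −1: 5.
[1] 5 ≡ 5 (base 5). Lift 6: 6. −1: 5.
[2] 5 ≡ 5 (base 6). Lift 7: 5. −1: 4.
[3] 4 ≡ 4 (base 7). Lift 8: 4. −1: 3.
[4] 3 ≡ 3 (base 8). Lift 9: 3. −1: 2.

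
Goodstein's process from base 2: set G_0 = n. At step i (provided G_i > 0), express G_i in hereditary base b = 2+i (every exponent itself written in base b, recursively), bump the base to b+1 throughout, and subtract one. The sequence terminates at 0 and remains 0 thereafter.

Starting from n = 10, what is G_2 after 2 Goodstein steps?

10 —HB2→ 2^(2 + 1) + 2 —bump→ 3^(3 + 1) + 3 = 84 —(−1)→ 83
83 —HB3→ 3^(3 + 1) + 2 —bump→ 4^(4 + 1) + 2 = 1026 —(−1)→ 1025
1025 —HB4→ 4^(4 + 1) + 1 —bump→ 5^(5 + 1) + 1 = 15626 —(−1)→ 15625

1025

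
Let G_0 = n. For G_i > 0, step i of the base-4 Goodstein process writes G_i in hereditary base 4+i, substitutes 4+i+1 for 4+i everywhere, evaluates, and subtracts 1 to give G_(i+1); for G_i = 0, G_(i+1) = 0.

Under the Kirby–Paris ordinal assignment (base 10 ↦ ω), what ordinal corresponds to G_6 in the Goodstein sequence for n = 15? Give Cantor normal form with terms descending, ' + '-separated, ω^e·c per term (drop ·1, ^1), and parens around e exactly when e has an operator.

ω·2 + 5

step 0: 15 = 3·4 + 3; sub 5 for 4: 3·5 + 3; = 18; G_1 = 18−1 = 17
step 1: 17 = 3·5 + 2; sub 6 for 5: 3·6 + 2; = 20; G_2 = 20−1 = 19
step 2: 19 = 3·6 + 1; sub 7 for 6: 3·7 + 1; = 22; G_3 = 22−1 = 21
step 3: 21 = 3·7; sub 8 for 7: 3·8; = 24; G_4 = 24−1 = 23
step 4: 23 = 2·8 + 7; sub 9 for 8: 2·9 + 7; = 25; G_5 = 25−1 = 24
step 5: 24 = 2·9 + 6; sub 10 for 9: 2·10 + 6; = 26; G_6 = 26−1 = 25
step 6: 25 = 2·10 + 5; sub 11 for 10: 2·11 + 5; = 27; G_7 = 27−1 = 26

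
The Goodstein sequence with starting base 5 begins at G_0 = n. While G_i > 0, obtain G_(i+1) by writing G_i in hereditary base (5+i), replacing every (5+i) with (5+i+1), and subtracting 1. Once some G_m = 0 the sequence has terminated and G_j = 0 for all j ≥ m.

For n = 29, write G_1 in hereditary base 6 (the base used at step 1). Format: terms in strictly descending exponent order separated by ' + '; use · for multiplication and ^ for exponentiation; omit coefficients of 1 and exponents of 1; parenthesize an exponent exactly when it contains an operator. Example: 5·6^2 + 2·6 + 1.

6^2 + 3

(0) 29|_5 = 5^2 + 4 ↦ 6^2 + 4|_6 = 40 ⇒ 39
(1) 39|_6 = 6^2 + 3 ↦ 7^2 + 3|_7 = 52 ⇒ 51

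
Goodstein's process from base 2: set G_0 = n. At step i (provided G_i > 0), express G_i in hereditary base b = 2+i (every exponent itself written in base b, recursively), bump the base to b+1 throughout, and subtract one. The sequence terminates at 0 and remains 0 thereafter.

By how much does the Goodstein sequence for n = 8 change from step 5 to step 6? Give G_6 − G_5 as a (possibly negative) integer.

(0) 8|_2 = 2^(2 + 1) ↦ 3^(3 + 1)|_3 = 81 ⇒ 80
(1) 80|_3 = 2·3^3 + 2·3^2 + 2·3 + 2 ↦ 2·4^4 + 2·4^2 + 2·4 + 2|_4 = 554 ⇒ 553
(2) 553|_4 = 2·4^4 + 2·4^2 + 2·4 + 1 ↦ 2·5^5 + 2·5^2 + 2·5 + 1|_5 = 6311 ⇒ 6310
(3) 6310|_5 = 2·5^5 + 2·5^2 + 2·5 ↦ 2·6^6 + 2·6^2 + 2·6|_6 = 93396 ⇒ 93395
(4) 93395|_6 = 2·6^6 + 2·6^2 + 6 + 5 ↦ 2·7^7 + 2·7^2 + 7 + 5|_7 = 1647196 ⇒ 1647195
(5) 1647195|_7 = 2·7^7 + 2·7^2 + 7 + 4 ↦ 2·8^8 + 2·8^2 + 8 + 4|_8 = 33554572 ⇒ 33554571

31907376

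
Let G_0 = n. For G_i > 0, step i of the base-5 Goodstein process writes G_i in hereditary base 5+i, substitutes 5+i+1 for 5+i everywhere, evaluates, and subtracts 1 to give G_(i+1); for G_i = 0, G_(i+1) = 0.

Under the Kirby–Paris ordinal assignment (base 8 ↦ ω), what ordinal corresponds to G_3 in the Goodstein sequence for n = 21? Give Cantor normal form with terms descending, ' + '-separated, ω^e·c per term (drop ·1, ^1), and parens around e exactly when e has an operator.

ω·3 + 5

[0] 21 ≡ 4·5 + 1 (base 5). Lift 6: 25. −1: 24.
[1] 24 ≡ 4·6 (base 6). Lift 7: 28. −1: 27.
[2] 27 ≡ 3·7 + 6 (base 7). Lift 8: 30. −1: 29.
[3] 29 ≡ 3·8 + 5 (base 8). Lift 9: 32. −1: 31.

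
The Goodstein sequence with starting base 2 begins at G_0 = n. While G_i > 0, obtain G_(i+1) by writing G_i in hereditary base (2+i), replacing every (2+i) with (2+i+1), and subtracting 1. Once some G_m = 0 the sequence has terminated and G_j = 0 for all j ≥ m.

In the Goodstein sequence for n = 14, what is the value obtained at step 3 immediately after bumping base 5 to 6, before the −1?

i=0: 14 = 2^(2 + 1) + 2^2 + 2 (b=2); 2→3: 3^(3 + 1) + 3^3 + 3 = 111; 111−1 = 110
i=1: 110 = 3^(3 + 1) + 3^3 + 2 (b=3); 3→4: 4^(4 + 1) + 4^4 + 2 = 1282; 1282−1 = 1281
i=2: 1281 = 4^(4 + 1) + 4^4 + 1 (b=4); 4→5: 5^(5 + 1) + 5^5 + 1 = 18751; 18751−1 = 18750
i=3: 18750 = 5^(5 + 1) + 5^5 (b=5); 5→6: 6^(6 + 1) + 6^6 = 326592; 326592−1 = 326591

326592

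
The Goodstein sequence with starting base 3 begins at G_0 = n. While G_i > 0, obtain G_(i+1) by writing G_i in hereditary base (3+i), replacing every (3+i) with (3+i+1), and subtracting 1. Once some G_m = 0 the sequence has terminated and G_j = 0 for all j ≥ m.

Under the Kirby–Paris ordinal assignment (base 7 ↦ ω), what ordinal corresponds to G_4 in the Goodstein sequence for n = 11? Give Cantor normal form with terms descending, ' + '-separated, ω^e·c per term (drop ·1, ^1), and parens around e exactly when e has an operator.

11 —HB3→ 3^2 + 2 —bump→ 4^2 + 2 = 18 —(−1)→ 17
17 —HB4→ 4^2 + 1 —bump→ 5^2 + 1 = 26 —(−1)→ 25
25 —HB5→ 5^2 —bump→ 6^2 = 36 —(−1)→ 35
35 —HB6→ 5·6 + 5 —bump→ 5·7 + 5 = 40 —(−1)→ 39
39 —HB7→ 5·7 + 4 —bump→ 5·8 + 4 = 44 —(−1)→ 43

ω·5 + 4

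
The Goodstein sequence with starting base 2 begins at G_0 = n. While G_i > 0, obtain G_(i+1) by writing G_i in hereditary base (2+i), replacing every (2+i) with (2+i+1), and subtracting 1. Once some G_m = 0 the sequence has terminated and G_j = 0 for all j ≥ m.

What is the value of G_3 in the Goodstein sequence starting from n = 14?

14 —HB2→ 2^(2 + 1) + 2^2 + 2 —bump→ 3^(3 + 1) + 3^3 + 3 = 111 —(−1)→ 110
110 —HB3→ 3^(3 + 1) + 3^3 + 2 —bump→ 4^(4 + 1) + 4^4 + 2 = 1282 —(−1)→ 1281
1281 —HB4→ 4^(4 + 1) + 4^4 + 1 —bump→ 5^(5 + 1) + 5^5 + 1 = 18751 —(−1)→ 18750

18750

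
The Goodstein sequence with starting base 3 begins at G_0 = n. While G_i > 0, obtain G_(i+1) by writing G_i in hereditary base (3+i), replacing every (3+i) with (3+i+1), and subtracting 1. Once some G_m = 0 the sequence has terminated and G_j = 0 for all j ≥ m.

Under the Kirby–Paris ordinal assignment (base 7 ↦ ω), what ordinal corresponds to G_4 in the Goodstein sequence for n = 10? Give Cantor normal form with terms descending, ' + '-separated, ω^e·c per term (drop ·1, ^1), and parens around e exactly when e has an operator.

10 —HB3→ 3^2 + 1 —bump→ 4^2 + 1 = 17 —(−1)→ 16
16 —HB4→ 4^2 —bump→ 5^2 = 25 —(−1)→ 24
24 —HB5→ 4·5 + 4 —bump→ 4·6 + 4 = 28 —(−1)→ 27
27 —HB6→ 4·6 + 3 —bump→ 4·7 + 3 = 31 —(−1)→ 30
30 —HB7→ 4·7 + 2 —bump→ 4·8 + 2 = 34 —(−1)→ 33

ω·4 + 2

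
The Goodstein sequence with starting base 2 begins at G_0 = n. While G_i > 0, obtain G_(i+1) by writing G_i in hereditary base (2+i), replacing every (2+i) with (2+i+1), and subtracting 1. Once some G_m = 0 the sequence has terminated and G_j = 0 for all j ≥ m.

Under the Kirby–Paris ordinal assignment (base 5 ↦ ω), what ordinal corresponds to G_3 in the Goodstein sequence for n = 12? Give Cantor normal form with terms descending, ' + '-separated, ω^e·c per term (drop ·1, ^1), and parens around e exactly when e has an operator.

i=0: 12 = 2^(2 + 1) + 2^2 (b=2); 2→3: 3^(3 + 1) + 3^3 = 108; 108−1 = 107
i=1: 107 = 3^(3 + 1) + 2·3^2 + 2·3 + 2 (b=3); 3→4: 4^(4 + 1) + 2·4^2 + 2·4 + 2 = 1066; 1066−1 = 1065
i=2: 1065 = 4^(4 + 1) + 2·4^2 + 2·4 + 1 (b=4); 4→5: 5^(5 + 1) + 2·5^2 + 2·5 + 1 = 15686; 15686−1 = 15685

ω^(ω + 1) + ω^2·2 + ω·2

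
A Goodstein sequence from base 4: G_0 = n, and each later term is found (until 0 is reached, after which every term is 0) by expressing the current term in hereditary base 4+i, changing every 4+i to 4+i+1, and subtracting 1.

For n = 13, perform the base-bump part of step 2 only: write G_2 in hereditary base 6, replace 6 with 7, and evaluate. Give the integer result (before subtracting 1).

19

G_0 = 13. HB_4(13) = 3·4 + 1. Bump = 16. G_1 = 15.
G_1 = 15. HB_5(15) = 3·5. Bump = 18. G_2 = 17.
G_2 = 17. HB_6(17) = 2·6 + 5. Bump = 19. G_3 = 18.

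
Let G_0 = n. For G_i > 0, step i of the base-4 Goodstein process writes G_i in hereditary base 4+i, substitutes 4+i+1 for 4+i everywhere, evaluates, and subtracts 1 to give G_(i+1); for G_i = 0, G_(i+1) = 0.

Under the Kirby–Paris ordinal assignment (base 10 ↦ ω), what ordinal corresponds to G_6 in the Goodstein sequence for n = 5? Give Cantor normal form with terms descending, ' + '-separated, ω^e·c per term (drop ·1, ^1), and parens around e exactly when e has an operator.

1

(0) 5|_4 = 4 + 1 ↦ 5 + 1|_5 = 6 ⇒ 5
(1) 5|_5 = 5 ↦ 6|_6 = 6 ⇒ 5
(2) 5|_6 = 5 ↦ 5|_7 = 5 ⇒ 4
(3) 4|_7 = 4 ↦ 4|_8 = 4 ⇒ 3
(4) 3|_8 = 3 ↦ 3|_9 = 3 ⇒ 2
(5) 2|_9 = 2 ↦ 2|_10 = 2 ⇒ 1
(6) 1|_10 = 1 ↦ 1|_11 = 1 ⇒ 0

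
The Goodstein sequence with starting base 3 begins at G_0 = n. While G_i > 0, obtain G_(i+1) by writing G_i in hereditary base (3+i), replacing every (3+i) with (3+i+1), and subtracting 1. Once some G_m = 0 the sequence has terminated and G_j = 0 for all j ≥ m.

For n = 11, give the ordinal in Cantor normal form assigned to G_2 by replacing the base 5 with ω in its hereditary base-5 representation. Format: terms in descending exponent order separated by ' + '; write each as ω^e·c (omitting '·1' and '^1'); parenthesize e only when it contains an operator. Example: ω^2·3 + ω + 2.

ω^2

[0] 11 ≡ 3^2 + 2 (base 3). Lift 4: 18. −1: 17.
[1] 17 ≡ 4^2 + 1 (base 4). Lift 5: 26. −1: 25.
[2] 25 ≡ 5^2 (base 5). Lift 6: 36. −1: 35.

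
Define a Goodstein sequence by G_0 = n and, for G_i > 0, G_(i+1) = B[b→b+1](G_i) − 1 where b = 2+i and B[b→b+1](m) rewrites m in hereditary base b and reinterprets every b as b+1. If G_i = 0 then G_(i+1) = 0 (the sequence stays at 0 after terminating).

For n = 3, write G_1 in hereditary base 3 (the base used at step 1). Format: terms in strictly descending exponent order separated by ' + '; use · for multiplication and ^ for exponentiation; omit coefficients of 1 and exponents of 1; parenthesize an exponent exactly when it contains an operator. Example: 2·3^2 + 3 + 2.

step 0: 3 = 2 + 1; sub 3 for 2: 3 + 1; = 4; G_1 = 4−1 = 3
step 1: 3 = 3; sub 4 for 3: 4; = 4; G_2 = 4−1 = 3

3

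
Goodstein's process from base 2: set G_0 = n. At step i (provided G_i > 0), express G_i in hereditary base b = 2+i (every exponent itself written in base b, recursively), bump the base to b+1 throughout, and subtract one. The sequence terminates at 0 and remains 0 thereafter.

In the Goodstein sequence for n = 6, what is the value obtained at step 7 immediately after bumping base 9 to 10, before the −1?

G_0=6  [base 2] 2^2 + 2  →[2↦3]→  3^3 + 3 = 30  −1 ⇒ G_1=29
G_1=29  [base 3] 3^3 + 2  →[3↦4]→  4^4 + 2 = 258  −1 ⇒ G_2=257
G_2=257  [base 4] 4^4 + 1  →[4↦5]→  5^5 + 1 = 3126  −1 ⇒ G_3=3125
G_3=3125  [base 5] 5^5  →[5↦6]→  6^6 = 46656  −1 ⇒ G_4=46655
G_4=46655  [base 6] 5·6^5 + 5·6^4 + 5·6^3 + 5·6^2 + 5·6 + 5  →[6↦7]→  5·7^5 + 5·7^4 + 5·7^3 + 5·7^2 + 5·7 + 5 = 98040  −1 ⇒ G_5=98039
G_5=98039  [base 7] 5·7^5 + 5·7^4 + 5·7^3 + 5·7^2 + 5·7 + 4  →[7↦8]→  5·8^5 + 5·8^4 + 5·8^3 + 5·8^2 + 5·8 + 4 = 187244  −1 ⇒ G_6=187243
G_6=187243  [base 8] 5·8^5 + 5·8^4 + 5·8^3 + 5·8^2 + 5·8 + 3  →[8↦9]→  5·9^5 + 5·9^4 + 5·9^3 + 5·9^2 + 5·9 + 3 = 332148  −1 ⇒ G_7=332147
G_7=332147  [base 9] 5·9^5 + 5·9^4 + 5·9^3 + 5·9^2 + 5·9 + 2  →[9↦10]→  5·10^5 + 5·10^4 + 5·10^3 + 5·10^2 + 5·10 + 2 = 555552  −1 ⇒ G_8=555551

555552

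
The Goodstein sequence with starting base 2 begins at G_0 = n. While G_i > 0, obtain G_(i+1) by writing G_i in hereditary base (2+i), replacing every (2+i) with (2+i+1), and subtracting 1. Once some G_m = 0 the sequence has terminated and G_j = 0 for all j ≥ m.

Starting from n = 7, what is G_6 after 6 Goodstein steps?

16777215

step 0: 7 = 2^2 + 2 + 1; sub 3 for 2: 3^3 + 3 + 1; = 31; G_1 = 31−1 = 30
step 1: 30 = 3^3 + 3; sub 4 for 3: 4^4 + 4; = 260; G_2 = 260−1 = 259
step 2: 259 = 4^4 + 3; sub 5 for 4: 5^5 + 3; = 3128; G_3 = 3128−1 = 3127
step 3: 3127 = 5^5 + 2; sub 6 for 5: 6^6 + 2; = 46658; G_4 = 46658−1 = 46657
step 4: 46657 = 6^6 + 1; sub 7 for 6: 7^7 + 1; = 823544; G_5 = 823544−1 = 823543
step 5: 823543 = 7^7; sub 8 for 7: 8^8; = 16777216; G_6 = 16777216−1 = 16777215
step 6: 16777215 = 7·8^7 + 7·8^6 + 7·8^5 + 7·8^4 + 7·8^3 + 7·8^2 + 7·8 + 7; sub 9 for 8: 7·9^7 + 7·9^6 + 7·9^5 + 7·9^4 + 7·9^3 + 7·9^2 + 7·9 + 7; = 37665880; G_7 = 37665880−1 = 37665879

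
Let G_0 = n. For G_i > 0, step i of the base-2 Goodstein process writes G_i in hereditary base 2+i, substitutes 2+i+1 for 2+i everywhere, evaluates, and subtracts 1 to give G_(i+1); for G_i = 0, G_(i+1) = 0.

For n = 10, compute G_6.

84073323

step 0: 10 = 2^(2 + 1) + 2; sub 3 for 2: 3^(3 + 1) + 3; = 84; G_1 = 84−1 = 83
step 1: 83 = 3^(3 + 1) + 2; sub 4 for 3: 4^(4 + 1) + 2; = 1026; G_2 = 1026−1 = 1025
step 2: 1025 = 4^(4 + 1) + 1; sub 5 for 4: 5^(5 + 1) + 1; = 15626; G_3 = 15626−1 = 15625
step 3: 15625 = 5^(5 + 1); sub 6 for 5: 6^(6 + 1); = 279936; G_4 = 279936−1 = 279935
step 4: 279935 = 5·6^6 + 5·6^5 + 5·6^4 + 5·6^3 + 5·6^2 + 5·6 + 5; sub 7 for 6: 5·7^7 + 5·7^5 + 5·7^4 + 5·7^3 + 5·7^2 + 5·7 + 5; = 4215755; G_5 = 4215755−1 = 4215754
step 5: 4215754 = 5·7^7 + 5·7^5 + 5·7^4 + 5·7^3 + 5·7^2 + 5·7 + 4; sub 8 for 7: 5·8^8 + 5·8^5 + 5·8^4 + 5·8^3 + 5·8^2 + 5·8 + 4; = 84073324; G_6 = 84073324−1 = 84073323
step 6: 84073323 = 5·8^8 + 5·8^5 + 5·8^4 + 5·8^3 + 5·8^2 + 5·8 + 3; sub 9 for 8: 5·9^9 + 5·9^5 + 5·9^4 + 5·9^3 + 5·9^2 + 5·9 + 3; = 1937434593; G_7 = 1937434593−1 = 1937434592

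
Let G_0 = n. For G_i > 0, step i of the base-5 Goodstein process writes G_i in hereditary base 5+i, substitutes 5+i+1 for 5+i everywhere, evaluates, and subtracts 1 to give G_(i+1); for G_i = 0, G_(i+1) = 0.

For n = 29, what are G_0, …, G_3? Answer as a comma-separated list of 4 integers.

i=0: 29 = 5^2 + 4 (b=5); 5→6: 6^2 + 4 = 40; 40−1 = 39
i=1: 39 = 6^2 + 3 (b=6); 6→7: 7^2 + 3 = 52; 52−1 = 51
i=2: 51 = 7^2 + 2 (b=7); 7→8: 8^2 + 2 = 66; 66−1 = 65

29, 39, 51, 65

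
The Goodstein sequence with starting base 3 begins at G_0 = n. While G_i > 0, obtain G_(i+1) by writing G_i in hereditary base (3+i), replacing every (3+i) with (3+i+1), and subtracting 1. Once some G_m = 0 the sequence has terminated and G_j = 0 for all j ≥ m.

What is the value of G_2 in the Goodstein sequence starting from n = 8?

10

G_0 = 8. HB_3(8) = 2·3 + 2. Bump = 10. G_1 = 9.
G_1 = 9. HB_4(9) = 2·4 + 1. Bump = 11. G_2 = 10.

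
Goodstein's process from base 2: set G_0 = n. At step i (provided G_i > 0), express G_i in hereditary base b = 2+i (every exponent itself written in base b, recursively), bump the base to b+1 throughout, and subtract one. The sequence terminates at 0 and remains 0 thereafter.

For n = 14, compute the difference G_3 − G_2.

17469

14 —HB2→ 2^(2 + 1) + 2^2 + 2 —bump→ 3^(3 + 1) + 3^3 + 3 = 111 —(−1)→ 110
110 —HB3→ 3^(3 + 1) + 3^3 + 2 —bump→ 4^(4 + 1) + 4^4 + 2 = 1282 —(−1)→ 1281
1281 —HB4→ 4^(4 + 1) + 4^4 + 1 —bump→ 5^(5 + 1) + 5^5 + 1 = 18751 —(−1)→ 18750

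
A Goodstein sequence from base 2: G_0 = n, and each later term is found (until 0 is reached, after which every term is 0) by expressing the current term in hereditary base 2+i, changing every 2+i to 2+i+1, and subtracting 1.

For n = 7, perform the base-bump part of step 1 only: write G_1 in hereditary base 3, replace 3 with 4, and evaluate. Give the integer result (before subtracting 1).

260

i=0: 7 = 2^2 + 2 + 1 (b=2); 2→3: 3^3 + 3 + 1 = 31; 31−1 = 30
i=1: 30 = 3^3 + 3 (b=3); 3→4: 4^4 + 4 = 260; 260−1 = 259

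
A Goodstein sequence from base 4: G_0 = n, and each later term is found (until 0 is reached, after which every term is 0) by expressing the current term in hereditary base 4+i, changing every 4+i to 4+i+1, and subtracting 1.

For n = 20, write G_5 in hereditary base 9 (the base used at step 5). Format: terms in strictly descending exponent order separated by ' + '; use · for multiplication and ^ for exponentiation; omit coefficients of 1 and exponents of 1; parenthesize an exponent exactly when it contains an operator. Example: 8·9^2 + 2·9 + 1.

9^2

G_0=20  [base 4] 4^2 + 4  →[4↦5]→  5^2 + 5 = 30  −1 ⇒ G_1=29
G_1=29  [base 5] 5^2 + 4  →[5↦6]→  6^2 + 4 = 40  −1 ⇒ G_2=39
G_2=39  [base 6] 6^2 + 3  →[6↦7]→  7^2 + 3 = 52  −1 ⇒ G_3=51
G_3=51  [base 7] 7^2 + 2  →[7↦8]→  8^2 + 2 = 66  −1 ⇒ G_4=65
G_4=65  [base 8] 8^2 + 1  →[8↦9]→  9^2 + 1 = 82  −1 ⇒ G_5=81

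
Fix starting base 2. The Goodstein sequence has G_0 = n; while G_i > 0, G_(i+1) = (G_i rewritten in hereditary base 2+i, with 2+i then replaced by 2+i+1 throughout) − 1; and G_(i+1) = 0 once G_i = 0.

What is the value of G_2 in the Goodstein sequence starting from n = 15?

[0] 15 ≡ 2^(2 + 1) + 2^2 + 2 + 1 (base 2). Lift 3: 112. −1: 111.
[1] 111 ≡ 3^(3 + 1) + 3^3 + 3 (base 3). Lift 4: 1284. −1: 1283.

1283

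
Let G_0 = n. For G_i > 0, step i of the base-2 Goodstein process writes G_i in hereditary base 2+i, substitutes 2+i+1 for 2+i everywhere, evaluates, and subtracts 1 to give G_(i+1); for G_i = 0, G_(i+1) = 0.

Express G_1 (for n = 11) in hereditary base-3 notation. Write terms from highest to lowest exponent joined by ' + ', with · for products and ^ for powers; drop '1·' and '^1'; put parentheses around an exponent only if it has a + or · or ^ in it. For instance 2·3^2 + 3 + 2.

step 0: 11 = 2^(2 + 1) + 2 + 1; sub 3 for 2: 3^(3 + 1) + 3 + 1; = 85; G_1 = 85−1 = 84
step 1: 84 = 3^(3 + 1) + 3; sub 4 for 3: 4^(4 + 1) + 4; = 1028; G_2 = 1028−1 = 1027

3^(3 + 1) + 3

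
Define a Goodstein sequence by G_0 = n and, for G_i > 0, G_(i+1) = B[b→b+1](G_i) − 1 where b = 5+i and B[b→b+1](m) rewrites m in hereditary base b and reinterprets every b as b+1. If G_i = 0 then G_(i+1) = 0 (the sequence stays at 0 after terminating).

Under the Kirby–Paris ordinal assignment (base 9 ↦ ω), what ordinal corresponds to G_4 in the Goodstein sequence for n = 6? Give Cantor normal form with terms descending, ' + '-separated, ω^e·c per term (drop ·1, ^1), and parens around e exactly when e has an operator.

4

G_0 = 6. HB_5(6) = 5 + 1. Bump = 7. G_1 = 6.
G_1 = 6. HB_6(6) = 6. Bump = 7. G_2 = 6.
G_2 = 6. HB_7(6) = 6. Bump = 6. G_3 = 5.
G_3 = 5. HB_8(5) = 5. Bump = 5. G_4 = 4.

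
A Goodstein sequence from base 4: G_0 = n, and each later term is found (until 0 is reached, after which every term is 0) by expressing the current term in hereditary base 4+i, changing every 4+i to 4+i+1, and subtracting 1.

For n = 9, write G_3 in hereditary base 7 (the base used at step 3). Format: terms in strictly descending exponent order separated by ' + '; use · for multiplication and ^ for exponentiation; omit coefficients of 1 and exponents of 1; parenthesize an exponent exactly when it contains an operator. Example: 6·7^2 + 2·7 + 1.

base 4: 9 = 2·4 + 1; at 5: 2·5 + 1 = 11; next = 10
base 5: 10 = 2·5; at 6: 2·6 = 12; next = 11
base 6: 11 = 6 + 5; at 7: 7 + 5 = 12; next = 11

7 + 4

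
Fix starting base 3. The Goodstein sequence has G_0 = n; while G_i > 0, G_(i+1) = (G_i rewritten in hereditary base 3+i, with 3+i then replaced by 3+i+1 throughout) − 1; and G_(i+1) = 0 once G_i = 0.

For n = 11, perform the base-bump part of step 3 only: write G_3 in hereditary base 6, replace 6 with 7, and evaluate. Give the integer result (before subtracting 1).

40

[0] 11 ≡ 3^2 + 2 (base 3). Lift 4: 18. −1: 17.
[1] 17 ≡ 4^2 + 1 (base 4). Lift 5: 26. −1: 25.
[2] 25 ≡ 5^2 (base 5). Lift 6: 36. −1: 35.
[3] 35 ≡ 5·6 + 5 (base 6). Lift 7: 40. −1: 39.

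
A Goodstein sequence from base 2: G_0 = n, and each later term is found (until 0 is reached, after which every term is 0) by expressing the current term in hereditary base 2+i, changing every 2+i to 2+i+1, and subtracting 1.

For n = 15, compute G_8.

G_0=15  [base 2] 2^(2 + 1) + 2^2 + 2 + 1  →[2↦3]→  3^(3 + 1) + 3^3 + 3 + 1 = 112  −1 ⇒ G_1=111
G_1=111  [base 3] 3^(3 + 1) + 3^3 + 3  →[3↦4]→  4^(4 + 1) + 4^4 + 4 = 1284  −1 ⇒ G_2=1283
G_2=1283  [base 4] 4^(4 + 1) + 4^4 + 3  →[4↦5]→  5^(5 + 1) + 5^5 + 3 = 18753  −1 ⇒ G_3=18752
G_3=18752  [base 5] 5^(5 + 1) + 5^5 + 2  →[5↦6]→  6^(6 + 1) + 6^6 + 2 = 326594  −1 ⇒ G_4=326593
G_4=326593  [base 6] 6^(6 + 1) + 6^6 + 1  →[6↦7]→  7^(7 + 1) + 7^7 + 1 = 6588345  −1 ⇒ G_5=6588344
G_5=6588344  [base 7] 7^(7 + 1) + 7^7  →[7↦8]→  8^(8 + 1) + 8^8 = 150994944  −1 ⇒ G_6=150994943
G_6=150994943  [base 8] 8^(8 + 1) + 7·8^7 + 7·8^6 + 7·8^5 + 7·8^4 + 7·8^3 + 7·8^2 + 7·8 + 7  →[8↦9]→  9^(9 + 1) + 7·9^7 + 7·9^6 + 7·9^5 + 7·9^4 + 7·9^3 + 7·9^2 + 7·9 + 7 = 3524450281  −1 ⇒ G_7=3524450280
G_7=3524450280  [base 9] 9^(9 + 1) + 7·9^7 + 7·9^6 + 7·9^5 + 7·9^4 + 7·9^3 + 7·9^2 + 7·9 + 6  →[9↦10]→  10^(10 + 1) + 7·10^7 + 7·10^6 + 7·10^5 + 7·10^4 + 7·10^3 + 7·10^2 + 7·10 + 6 = 100077777776  −1 ⇒ G_8=100077777775

100077777775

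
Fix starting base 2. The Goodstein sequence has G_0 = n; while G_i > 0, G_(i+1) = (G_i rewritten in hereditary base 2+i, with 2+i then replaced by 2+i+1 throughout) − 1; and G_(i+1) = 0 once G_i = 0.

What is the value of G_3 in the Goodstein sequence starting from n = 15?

18752

[0] 15 ≡ 2^(2 + 1) + 2^2 + 2 + 1 (base 2). Lift 3: 112. −1: 111.
[1] 111 ≡ 3^(3 + 1) + 3^3 + 3 (base 3). Lift 4: 1284. −1: 1283.
[2] 1283 ≡ 4^(4 + 1) + 4^4 + 3 (base 4). Lift 5: 18753. −1: 18752.
[3] 18752 ≡ 5^(5 + 1) + 5^5 + 2 (base 5). Lift 6: 326594. −1: 326593.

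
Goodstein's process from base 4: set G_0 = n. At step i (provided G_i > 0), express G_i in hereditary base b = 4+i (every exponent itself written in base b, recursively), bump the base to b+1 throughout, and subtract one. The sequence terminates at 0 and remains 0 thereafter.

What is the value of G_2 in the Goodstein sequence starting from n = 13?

G_0 = 13. HB_4(13) = 3·4 + 1. Bump = 16. G_1 = 15.
G_1 = 15. HB_5(15) = 3·5. Bump = 18. G_2 = 17.

17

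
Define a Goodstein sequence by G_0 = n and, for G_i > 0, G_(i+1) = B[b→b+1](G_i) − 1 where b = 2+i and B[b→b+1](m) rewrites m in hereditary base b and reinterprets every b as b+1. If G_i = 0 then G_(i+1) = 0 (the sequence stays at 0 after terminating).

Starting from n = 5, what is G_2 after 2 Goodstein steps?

255

base 2: 5 = 2^2 + 1; at 3: 3^3 + 1 = 28; next = 27
base 3: 27 = 3^3; at 4: 4^4 = 256; next = 255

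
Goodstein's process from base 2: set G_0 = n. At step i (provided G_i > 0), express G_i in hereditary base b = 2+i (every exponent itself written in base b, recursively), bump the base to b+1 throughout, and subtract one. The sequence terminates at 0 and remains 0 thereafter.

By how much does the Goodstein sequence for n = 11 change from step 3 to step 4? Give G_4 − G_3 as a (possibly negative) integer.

11 —HB2→ 2^(2 + 1) + 2 + 1 —bump→ 3^(3 + 1) + 3 + 1 = 85 —(−1)→ 84
84 —HB3→ 3^(3 + 1) + 3 —bump→ 4^(4 + 1) + 4 = 1028 —(−1)→ 1027
1027 —HB4→ 4^(4 + 1) + 3 —bump→ 5^(5 + 1) + 3 = 15628 —(−1)→ 15627
15627 —HB5→ 5^(5 + 1) + 2 —bump→ 6^(6 + 1) + 2 = 279938 —(−1)→ 279937

264310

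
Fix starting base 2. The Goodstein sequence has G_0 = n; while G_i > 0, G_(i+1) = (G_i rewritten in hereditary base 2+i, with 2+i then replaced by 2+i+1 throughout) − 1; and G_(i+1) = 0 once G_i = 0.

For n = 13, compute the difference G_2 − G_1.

G_0 = 13. HB_2(13) = 2^(2 + 1) + 2^2 + 1. Bump = 109. G_1 = 108.
G_1 = 108. HB_3(108) = 3^(3 + 1) + 3^3. Bump = 1280. G_2 = 1279.

1171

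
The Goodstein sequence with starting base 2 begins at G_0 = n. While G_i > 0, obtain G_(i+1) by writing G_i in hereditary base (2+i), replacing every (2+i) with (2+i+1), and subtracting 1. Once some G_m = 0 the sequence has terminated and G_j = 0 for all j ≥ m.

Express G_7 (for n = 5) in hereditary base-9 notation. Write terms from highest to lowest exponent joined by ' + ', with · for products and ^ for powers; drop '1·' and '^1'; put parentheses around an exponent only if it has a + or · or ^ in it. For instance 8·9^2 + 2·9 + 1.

[0] 5 ≡ 2^2 + 1 (base 2). Lift 3: 28. −1: 27.
[1] 27 ≡ 3^3 (base 3). Lift 4: 256. −1: 255.
[2] 255 ≡ 3·4^3 + 3·4^2 + 3·4 + 3 (base 4). Lift 5: 468. −1: 467.
[3] 467 ≡ 3·5^3 + 3·5^2 + 3·5 + 2 (base 5). Lift 6: 776. −1: 775.
[4] 775 ≡ 3·6^3 + 3·6^2 + 3·6 + 1 (base 6). Lift 7: 1198. −1: 1197.
[5] 1197 ≡ 3·7^3 + 3·7^2 + 3·7 (base 7). Lift 8: 1752. −1: 1751.
[6] 1751 ≡ 3·8^3 + 3·8^2 + 2·8 + 7 (base 8). Lift 9: 2455. −1: 2454.
[7] 2454 ≡ 3·9^3 + 3·9^2 + 2·9 + 6 (base 9). Lift 10: 3326. −1: 3325.

3·9^3 + 3·9^2 + 2·9 + 6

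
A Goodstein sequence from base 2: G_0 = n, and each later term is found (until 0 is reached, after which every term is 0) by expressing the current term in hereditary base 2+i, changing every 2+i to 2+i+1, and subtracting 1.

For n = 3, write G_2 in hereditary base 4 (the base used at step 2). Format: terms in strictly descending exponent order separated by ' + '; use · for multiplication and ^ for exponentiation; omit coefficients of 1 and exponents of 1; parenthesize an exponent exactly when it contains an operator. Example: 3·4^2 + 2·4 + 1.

3 —HB2→ 2 + 1 —bump→ 3 + 1 = 4 —(−1)→ 3
3 —HB3→ 3 —bump→ 4 = 4 —(−1)→ 3
3 —HB4→ 3 —bump→ 3 = 3 —(−1)→ 2

3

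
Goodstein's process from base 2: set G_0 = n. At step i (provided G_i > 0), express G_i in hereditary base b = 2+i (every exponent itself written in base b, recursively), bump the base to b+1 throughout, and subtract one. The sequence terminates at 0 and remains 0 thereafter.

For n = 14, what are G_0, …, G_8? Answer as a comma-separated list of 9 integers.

i=0: 14 = 2^(2 + 1) + 2^2 + 2 (b=2); 2→3: 3^(3 + 1) + 3^3 + 3 = 111; 111−1 = 110
i=1: 110 = 3^(3 + 1) + 3^3 + 2 (b=3); 3→4: 4^(4 + 1) + 4^4 + 2 = 1282; 1282−1 = 1281
i=2: 1281 = 4^(4 + 1) + 4^4 + 1 (b=4); 4→5: 5^(5 + 1) + 5^5 + 1 = 18751; 18751−1 = 18750
i=3: 18750 = 5^(5 + 1) + 5^5 (b=5); 5→6: 6^(6 + 1) + 6^6 = 326592; 326592−1 = 326591
i=4: 326591 = 6^(6 + 1) + 5·6^5 + 5·6^4 + 5·6^3 + 5·6^2 + 5·6 + 5 (b=6); 6→7: 7^(7 + 1) + 5·7^5 + 5·7^4 + 5·7^3 + 5·7^2 + 5·7 + 5 = 5862841; 5862841−1 = 5862840
i=5: 5862840 = 7^(7 + 1) + 5·7^5 + 5·7^4 + 5·7^3 + 5·7^2 + 5·7 + 4 (b=7); 7→8: 8^(8 + 1) + 5·8^5 + 5·8^4 + 5·8^3 + 5·8^2 + 5·8 + 4 = 134404972; 134404972−1 = 134404971
i=6: 134404971 = 8^(8 + 1) + 5·8^5 + 5·8^4 + 5·8^3 + 5·8^2 + 5·8 + 3 (b=8); 8→9: 9^(9 + 1) + 5·9^5 + 5·9^4 + 5·9^3 + 5·9^2 + 5·9 + 3 = 3487116549; 3487116549−1 = 3487116548
i=7: 3487116548 = 9^(9 + 1) + 5·9^5 + 5·9^4 + 5·9^3 + 5·9^2 + 5·9 + 2 (b=9); 9→10: 10^(10 + 1) + 5·10^5 + 5·10^4 + 5·10^3 + 5·10^2 + 5·10 + 2 = 100000555552; 100000555552−1 = 100000555551

14, 110, 1281, 18750, 326591, 5862840, 134404971, 3487116548, 100000555551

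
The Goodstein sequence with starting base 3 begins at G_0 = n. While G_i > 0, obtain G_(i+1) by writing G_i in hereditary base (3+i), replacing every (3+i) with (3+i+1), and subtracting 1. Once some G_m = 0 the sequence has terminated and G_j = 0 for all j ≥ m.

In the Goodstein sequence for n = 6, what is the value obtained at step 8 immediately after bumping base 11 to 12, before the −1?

G_0=6  [base 3] 2·3  →[3↦4]→  2·4 = 8  −1 ⇒ G_1=7
G_1=7  [base 4] 4 + 3  →[4↦5]→  5 + 3 = 8  −1 ⇒ G_2=7
G_2=7  [base 5] 5 + 2  →[5↦6]→  6 + 2 = 8  −1 ⇒ G_3=7
G_3=7  [base 6] 6 + 1  →[6↦7]→  7 + 1 = 8  −1 ⇒ G_4=7
G_4=7  [base 7] 7  →[7↦8]→  8 = 8  −1 ⇒ G_5=7
G_5=7  [base 8] 7  →[8↦9]→  7 = 7  −1 ⇒ G_6=6
G_6=6  [base 9] 6  →[9↦10]→  6 = 6  −1 ⇒ G_7=5
G_7=5  [base 10] 5  →[10↦11]→  5 = 5  −1 ⇒ G_8=4
G_8=4  [base 11] 4  →[11↦12]→  4 = 4  −1 ⇒ G_9=3

4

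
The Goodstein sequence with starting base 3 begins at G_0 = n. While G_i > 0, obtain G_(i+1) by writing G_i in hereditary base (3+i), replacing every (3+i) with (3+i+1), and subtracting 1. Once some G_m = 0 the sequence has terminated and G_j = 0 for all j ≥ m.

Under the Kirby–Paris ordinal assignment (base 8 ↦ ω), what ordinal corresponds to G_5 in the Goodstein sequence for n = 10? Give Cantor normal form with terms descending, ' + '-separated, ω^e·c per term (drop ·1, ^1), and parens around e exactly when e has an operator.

ω·4 + 1

step 0: 10 = 3^2 + 1; sub 4 for 3: 4^2 + 1; = 17; G_1 = 17−1 = 16
step 1: 16 = 4^2; sub 5 for 4: 5^2; = 25; G_2 = 25−1 = 24
step 2: 24 = 4·5 + 4; sub 6 for 5: 4·6 + 4; = 28; G_3 = 28−1 = 27
step 3: 27 = 4·6 + 3; sub 7 for 6: 4·7 + 3; = 31; G_4 = 31−1 = 30
step 4: 30 = 4·7 + 2; sub 8 for 7: 4·8 + 2; = 34; G_5 = 34−1 = 33
step 5: 33 = 4·8 + 1; sub 9 for 8: 4·9 + 1; = 37; G_6 = 37−1 = 36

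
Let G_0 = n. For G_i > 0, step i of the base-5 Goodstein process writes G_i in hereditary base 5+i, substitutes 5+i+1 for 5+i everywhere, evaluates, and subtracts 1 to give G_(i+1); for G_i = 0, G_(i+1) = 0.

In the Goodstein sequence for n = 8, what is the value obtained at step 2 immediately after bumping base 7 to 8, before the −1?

[0] 8 ≡ 5 + 3 (base 5). Lift 6: 9. −1: 8.
[1] 8 ≡ 6 + 2 (base 6). Lift 7: 9. −1: 8.
[2] 8 ≡ 7 + 1 (base 7). Lift 8: 9. −1: 8.

9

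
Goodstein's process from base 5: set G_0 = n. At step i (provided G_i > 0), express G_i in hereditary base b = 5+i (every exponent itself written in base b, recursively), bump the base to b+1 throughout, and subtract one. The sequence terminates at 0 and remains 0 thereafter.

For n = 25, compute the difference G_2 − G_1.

step 0: 25 = 5^2; sub 6 for 5: 6^2; = 36; G_1 = 36−1 = 35
step 1: 35 = 5·6 + 5; sub 7 for 6: 5·7 + 5; = 40; G_2 = 40−1 = 39

4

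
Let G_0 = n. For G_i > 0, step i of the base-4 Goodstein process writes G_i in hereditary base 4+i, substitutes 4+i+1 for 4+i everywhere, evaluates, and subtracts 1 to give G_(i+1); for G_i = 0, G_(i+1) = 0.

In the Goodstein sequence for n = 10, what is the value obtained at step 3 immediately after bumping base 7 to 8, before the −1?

G_0=10  [base 4] 2·4 + 2  →[4↦5]→  2·5 + 2 = 12  −1 ⇒ G_1=11
G_1=11  [base 5] 2·5 + 1  →[5↦6]→  2·6 + 1 = 13  −1 ⇒ G_2=12
G_2=12  [base 6] 2·6  →[6↦7]→  2·7 = 14  −1 ⇒ G_3=13

14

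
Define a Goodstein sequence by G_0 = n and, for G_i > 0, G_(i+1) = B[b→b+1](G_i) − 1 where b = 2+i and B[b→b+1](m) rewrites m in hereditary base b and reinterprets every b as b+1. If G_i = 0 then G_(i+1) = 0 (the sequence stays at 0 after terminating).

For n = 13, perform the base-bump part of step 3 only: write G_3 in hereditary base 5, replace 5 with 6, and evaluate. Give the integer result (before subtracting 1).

13 —HB2→ 2^(2 + 1) + 2^2 + 1 —bump→ 3^(3 + 1) + 3^3 + 1 = 109 —(−1)→ 108
108 —HB3→ 3^(3 + 1) + 3^3 —bump→ 4^(4 + 1) + 4^4 = 1280 —(−1)→ 1279
1279 —HB4→ 4^(4 + 1) + 3·4^3 + 3·4^2 + 3·4 + 3 —bump→ 5^(5 + 1) + 3·5^3 + 3·5^2 + 3·5 + 3 = 16093 —(−1)→ 16092
16092 —HB5→ 5^(5 + 1) + 3·5^3 + 3·5^2 + 3·5 + 2 —bump→ 6^(6 + 1) + 3·6^3 + 3·6^2 + 3·6 + 2 = 280712 —(−1)→ 280711

280712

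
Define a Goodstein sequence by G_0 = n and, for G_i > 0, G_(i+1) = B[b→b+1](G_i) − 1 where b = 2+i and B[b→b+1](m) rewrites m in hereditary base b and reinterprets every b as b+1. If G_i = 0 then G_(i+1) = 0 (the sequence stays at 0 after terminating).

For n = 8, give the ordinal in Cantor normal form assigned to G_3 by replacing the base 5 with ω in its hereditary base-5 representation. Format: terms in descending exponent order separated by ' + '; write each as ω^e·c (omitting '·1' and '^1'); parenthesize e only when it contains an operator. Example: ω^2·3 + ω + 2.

G_0 = 8. HB_2(8) = 2^(2 + 1). Bump = 81. G_1 = 80.
G_1 = 80. HB_3(80) = 2·3^3 + 2·3^2 + 2·3 + 2. Bump = 554. G_2 = 553.
G_2 = 553. HB_4(553) = 2·4^4 + 2·4^2 + 2·4 + 1. Bump = 6311. G_3 = 6310.
G_3 = 6310. HB_5(6310) = 2·5^5 + 2·5^2 + 2·5. Bump = 93396. G_4 = 93395.

ω^ω·2 + ω^2·2 + ω·2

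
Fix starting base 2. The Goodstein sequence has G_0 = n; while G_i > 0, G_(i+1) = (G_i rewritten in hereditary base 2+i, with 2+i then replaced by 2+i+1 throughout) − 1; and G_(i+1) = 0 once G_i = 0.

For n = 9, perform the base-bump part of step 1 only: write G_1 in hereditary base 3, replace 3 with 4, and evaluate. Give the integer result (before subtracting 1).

1024

G_0=9  [base 2] 2^(2 + 1) + 1  →[2↦3]→  3^(3 + 1) + 1 = 82  −1 ⇒ G_1=81
G_1=81  [base 3] 3^(3 + 1)  →[3↦4]→  4^(4 + 1) = 1024  −1 ⇒ G_2=1023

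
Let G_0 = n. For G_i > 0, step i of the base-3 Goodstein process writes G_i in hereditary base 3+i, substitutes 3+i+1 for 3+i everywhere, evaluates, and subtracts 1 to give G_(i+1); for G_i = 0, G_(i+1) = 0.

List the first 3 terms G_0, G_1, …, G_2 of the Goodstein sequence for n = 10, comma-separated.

10, 16, 24

i=0: 10 = 3^2 + 1 (b=3); 3→4: 4^2 + 1 = 17; 17−1 = 16
i=1: 16 = 4^2 (b=4); 4→5: 5^2 = 25; 25−1 = 24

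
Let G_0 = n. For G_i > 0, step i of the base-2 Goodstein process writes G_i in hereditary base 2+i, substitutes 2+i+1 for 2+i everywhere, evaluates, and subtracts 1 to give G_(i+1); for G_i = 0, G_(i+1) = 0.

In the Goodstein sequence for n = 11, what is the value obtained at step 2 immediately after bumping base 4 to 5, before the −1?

base 2: 11 = 2^(2 + 1) + 2 + 1; at 3: 3^(3 + 1) + 3 + 1 = 85; next = 84
base 3: 84 = 3^(3 + 1) + 3; at 4: 4^(4 + 1) + 4 = 1028; next = 1027
base 4: 1027 = 4^(4 + 1) + 3; at 5: 5^(5 + 1) + 3 = 15628; next = 15627

15628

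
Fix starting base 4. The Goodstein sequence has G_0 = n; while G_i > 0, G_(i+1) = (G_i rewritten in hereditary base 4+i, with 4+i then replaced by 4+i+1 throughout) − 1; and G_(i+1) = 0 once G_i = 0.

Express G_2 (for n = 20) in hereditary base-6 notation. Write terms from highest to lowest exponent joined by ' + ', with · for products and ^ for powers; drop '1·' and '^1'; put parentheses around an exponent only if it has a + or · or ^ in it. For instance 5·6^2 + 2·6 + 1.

step 0: 20 = 4^2 + 4; sub 5 for 4: 5^2 + 5; = 30; G_1 = 30−1 = 29
step 1: 29 = 5^2 + 4; sub 6 for 5: 6^2 + 4; = 40; G_2 = 40−1 = 39

6^2 + 3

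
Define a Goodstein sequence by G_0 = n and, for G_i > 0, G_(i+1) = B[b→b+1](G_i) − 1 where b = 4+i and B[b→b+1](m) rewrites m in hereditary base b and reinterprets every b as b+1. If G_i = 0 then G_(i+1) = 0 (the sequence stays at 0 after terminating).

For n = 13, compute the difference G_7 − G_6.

1

13 —HB4→ 3·4 + 1 —bump→ 3·5 + 1 = 16 —(−1)→ 15
15 —HB5→ 3·5 —bump→ 3·6 = 18 —(−1)→ 17
17 —HB6→ 2·6 + 5 —bump→ 2·7 + 5 = 19 —(−1)→ 18
18 —HB7→ 2·7 + 4 —bump→ 2·8 + 4 = 20 —(−1)→ 19
19 —HB8→ 2·8 + 3 —bump→ 2·9 + 3 = 21 —(−1)→ 20
20 —HB9→ 2·9 + 2 —bump→ 2·10 + 2 = 22 —(−1)→ 21
21 —HB10→ 2·10 + 1 —bump→ 2·11 + 1 = 23 —(−1)→ 22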